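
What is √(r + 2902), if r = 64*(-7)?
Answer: √2454 ≈ 49.538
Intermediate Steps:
r = -448
√(r + 2902) = √(-448 + 2902) = √2454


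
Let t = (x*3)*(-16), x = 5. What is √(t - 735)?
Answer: 5*I*√39 ≈ 31.225*I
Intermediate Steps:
t = -240 (t = (5*3)*(-16) = 15*(-16) = -240)
√(t - 735) = √(-240 - 735) = √(-975) = 5*I*√39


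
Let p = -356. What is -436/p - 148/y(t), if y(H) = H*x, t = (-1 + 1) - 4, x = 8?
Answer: 4165/712 ≈ 5.8497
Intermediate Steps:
t = -4 (t = 0 - 4 = -4)
y(H) = 8*H (y(H) = H*8 = 8*H)
-436/p - 148/y(t) = -436/(-356) - 148/(8*(-4)) = -436*(-1/356) - 148/(-32) = 109/89 - 148*(-1/32) = 109/89 + 37/8 = 4165/712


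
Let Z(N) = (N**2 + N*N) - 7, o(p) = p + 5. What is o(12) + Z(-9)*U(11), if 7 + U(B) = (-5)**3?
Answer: -20443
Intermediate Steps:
U(B) = -132 (U(B) = -7 + (-5)**3 = -7 - 125 = -132)
o(p) = 5 + p
Z(N) = -7 + 2*N**2 (Z(N) = (N**2 + N**2) - 7 = 2*N**2 - 7 = -7 + 2*N**2)
o(12) + Z(-9)*U(11) = (5 + 12) + (-7 + 2*(-9)**2)*(-132) = 17 + (-7 + 2*81)*(-132) = 17 + (-7 + 162)*(-132) = 17 + 155*(-132) = 17 - 20460 = -20443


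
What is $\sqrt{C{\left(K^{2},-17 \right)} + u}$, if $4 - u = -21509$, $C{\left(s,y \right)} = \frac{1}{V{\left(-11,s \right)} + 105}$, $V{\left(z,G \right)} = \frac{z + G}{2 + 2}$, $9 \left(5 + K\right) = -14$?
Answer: $\frac{\sqrt{7208428952235}}{18305} \approx 146.67$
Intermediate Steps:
$K = - \frac{59}{9}$ ($K = -5 + \frac{1}{9} \left(-14\right) = -5 - \frac{14}{9} = - \frac{59}{9} \approx -6.5556$)
$V{\left(z,G \right)} = \frac{G}{4} + \frac{z}{4}$ ($V{\left(z,G \right)} = \frac{G + z}{4} = \left(G + z\right) \frac{1}{4} = \frac{G}{4} + \frac{z}{4}$)
$C{\left(s,y \right)} = \frac{1}{\frac{409}{4} + \frac{s}{4}}$ ($C{\left(s,y \right)} = \frac{1}{\left(\frac{s}{4} + \frac{1}{4} \left(-11\right)\right) + 105} = \frac{1}{\left(\frac{s}{4} - \frac{11}{4}\right) + 105} = \frac{1}{\left(- \frac{11}{4} + \frac{s}{4}\right) + 105} = \frac{1}{\frac{409}{4} + \frac{s}{4}}$)
$u = 21513$ ($u = 4 - -21509 = 4 + 21509 = 21513$)
$\sqrt{C{\left(K^{2},-17 \right)} + u} = \sqrt{\frac{4}{409 + \left(- \frac{59}{9}\right)^{2}} + 21513} = \sqrt{\frac{4}{409 + \frac{3481}{81}} + 21513} = \sqrt{\frac{4}{\frac{36610}{81}} + 21513} = \sqrt{4 \cdot \frac{81}{36610} + 21513} = \sqrt{\frac{162}{18305} + 21513} = \sqrt{\frac{393795627}{18305}} = \frac{\sqrt{7208428952235}}{18305}$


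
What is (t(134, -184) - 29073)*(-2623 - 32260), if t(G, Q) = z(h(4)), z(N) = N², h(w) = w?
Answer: 1013595331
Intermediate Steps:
t(G, Q) = 16 (t(G, Q) = 4² = 16)
(t(134, -184) - 29073)*(-2623 - 32260) = (16 - 29073)*(-2623 - 32260) = -29057*(-34883) = 1013595331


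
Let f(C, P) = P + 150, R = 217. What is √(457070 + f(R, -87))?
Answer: √457133 ≈ 676.12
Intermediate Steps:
f(C, P) = 150 + P
√(457070 + f(R, -87)) = √(457070 + (150 - 87)) = √(457070 + 63) = √457133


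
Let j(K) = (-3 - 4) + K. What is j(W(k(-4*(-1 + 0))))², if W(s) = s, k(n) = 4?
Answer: 9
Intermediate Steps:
j(K) = -7 + K
j(W(k(-4*(-1 + 0))))² = (-7 + 4)² = (-3)² = 9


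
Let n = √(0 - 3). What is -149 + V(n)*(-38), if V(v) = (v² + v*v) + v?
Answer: 79 - 38*I*√3 ≈ 79.0 - 65.818*I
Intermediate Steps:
n = I*√3 (n = √(-3) = I*√3 ≈ 1.732*I)
V(v) = v + 2*v² (V(v) = (v² + v²) + v = 2*v² + v = v + 2*v²)
-149 + V(n)*(-38) = -149 + ((I*√3)*(1 + 2*(I*√3)))*(-38) = -149 + ((I*√3)*(1 + 2*I*√3))*(-38) = -149 + (I*√3*(1 + 2*I*√3))*(-38) = -149 - 38*I*√3*(1 + 2*I*√3)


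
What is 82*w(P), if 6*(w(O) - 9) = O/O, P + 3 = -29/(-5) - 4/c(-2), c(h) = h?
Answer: 2255/3 ≈ 751.67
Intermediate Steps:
P = 24/5 (P = -3 + (-29/(-5) - 4/(-2)) = -3 + (-29*(-⅕) - 4*(-½)) = -3 + (29/5 + 2) = -3 + 39/5 = 24/5 ≈ 4.8000)
w(O) = 55/6 (w(O) = 9 + (O/O)/6 = 9 + (⅙)*1 = 9 + ⅙ = 55/6)
82*w(P) = 82*(55/6) = 2255/3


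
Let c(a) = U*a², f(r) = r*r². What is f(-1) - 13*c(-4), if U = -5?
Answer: 1039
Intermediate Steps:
f(r) = r³
c(a) = -5*a²
f(-1) - 13*c(-4) = (-1)³ - (-65)*(-4)² = -1 - (-65)*16 = -1 - 13*(-80) = -1 + 1040 = 1039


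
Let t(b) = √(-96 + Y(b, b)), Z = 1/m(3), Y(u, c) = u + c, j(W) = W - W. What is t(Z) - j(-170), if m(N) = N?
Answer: I*√858/3 ≈ 9.7639*I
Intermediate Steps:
j(W) = 0
Y(u, c) = c + u
Z = ⅓ (Z = 1/3 = ⅓ ≈ 0.33333)
t(b) = √(-96 + 2*b) (t(b) = √(-96 + (b + b)) = √(-96 + 2*b))
t(Z) - j(-170) = √(-96 + 2*(⅓)) - 1*0 = √(-96 + ⅔) + 0 = √(-286/3) + 0 = I*√858/3 + 0 = I*√858/3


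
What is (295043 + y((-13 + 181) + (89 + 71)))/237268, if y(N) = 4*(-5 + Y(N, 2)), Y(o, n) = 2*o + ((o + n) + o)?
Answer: 300279/237268 ≈ 1.2656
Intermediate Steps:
Y(o, n) = n + 4*o (Y(o, n) = 2*o + ((n + o) + o) = 2*o + (n + 2*o) = n + 4*o)
y(N) = -12 + 16*N (y(N) = 4*(-5 + (2 + 4*N)) = 4*(-3 + 4*N) = -12 + 16*N)
(295043 + y((-13 + 181) + (89 + 71)))/237268 = (295043 + (-12 + 16*((-13 + 181) + (89 + 71))))/237268 = (295043 + (-12 + 16*(168 + 160)))*(1/237268) = (295043 + (-12 + 16*328))*(1/237268) = (295043 + (-12 + 5248))*(1/237268) = (295043 + 5236)*(1/237268) = 300279*(1/237268) = 300279/237268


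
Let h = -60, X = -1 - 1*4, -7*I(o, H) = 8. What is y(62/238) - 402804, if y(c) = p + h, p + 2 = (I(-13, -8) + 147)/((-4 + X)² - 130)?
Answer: -138184059/343 ≈ -4.0287e+5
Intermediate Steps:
I(o, H) = -8/7 (I(o, H) = -⅐*8 = -8/7)
X = -5 (X = -1 - 4 = -5)
p = -1707/343 (p = -2 + (-8/7 + 147)/((-4 - 5)² - 130) = -2 + 1021/(7*((-9)² - 130)) = -2 + 1021/(7*(81 - 130)) = -2 + (1021/7)/(-49) = -2 + (1021/7)*(-1/49) = -2 - 1021/343 = -1707/343 ≈ -4.9767)
y(c) = -22287/343 (y(c) = -1707/343 - 60 = -22287/343)
y(62/238) - 402804 = -22287/343 - 402804 = -138184059/343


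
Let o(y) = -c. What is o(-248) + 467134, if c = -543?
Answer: 467677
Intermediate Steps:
o(y) = 543 (o(y) = -1*(-543) = 543)
o(-248) + 467134 = 543 + 467134 = 467677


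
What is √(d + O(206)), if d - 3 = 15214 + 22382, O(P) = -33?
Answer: 3*√4174 ≈ 193.82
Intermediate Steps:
d = 37599 (d = 3 + (15214 + 22382) = 3 + 37596 = 37599)
√(d + O(206)) = √(37599 - 33) = √37566 = 3*√4174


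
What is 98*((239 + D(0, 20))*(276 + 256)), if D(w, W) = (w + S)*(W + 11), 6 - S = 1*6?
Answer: 12460504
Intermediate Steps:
S = 0 (S = 6 - 6 = 0)
D(w, W) = w*(11 + W) (D(w, W) = (w + 0)*(W + 11) = w*(11 + W))
98*((239 + D(0, 20))*(276 + 256)) = 98*((239 + 0*(11 + 20))*(276 + 256)) = 98*((239 + 0*31)*532) = 98*((239 + 0)*532) = 98*(239*532) = 98*127148 = 12460504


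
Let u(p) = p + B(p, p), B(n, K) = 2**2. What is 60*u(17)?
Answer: 1260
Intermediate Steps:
B(n, K) = 4
u(p) = 4 + p (u(p) = p + 4 = 4 + p)
60*u(17) = 60*(4 + 17) = 60*21 = 1260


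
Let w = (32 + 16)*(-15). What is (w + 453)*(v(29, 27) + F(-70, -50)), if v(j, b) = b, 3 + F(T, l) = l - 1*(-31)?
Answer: -1335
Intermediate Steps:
w = -720 (w = 48*(-15) = -720)
F(T, l) = 28 + l (F(T, l) = -3 + (l - 1*(-31)) = -3 + (l + 31) = -3 + (31 + l) = 28 + l)
(w + 453)*(v(29, 27) + F(-70, -50)) = (-720 + 453)*(27 + (28 - 50)) = -267*(27 - 22) = -267*5 = -1335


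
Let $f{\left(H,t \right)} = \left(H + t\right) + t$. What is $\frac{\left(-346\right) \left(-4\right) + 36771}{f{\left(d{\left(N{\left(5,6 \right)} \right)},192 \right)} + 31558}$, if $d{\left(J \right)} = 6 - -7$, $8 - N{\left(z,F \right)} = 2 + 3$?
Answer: $\frac{7631}{6391} \approx 1.194$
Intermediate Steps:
$N{\left(z,F \right)} = 3$ ($N{\left(z,F \right)} = 8 - \left(2 + 3\right) = 8 - 5 = 3$)
$d{\left(J \right)} = 13$ ($d{\left(J \right)} = 6 + 7 = 13$)
$f{\left(H,t \right)} = H + 2 t$
$\frac{\left(-346\right) \left(-4\right) + 36771}{f{\left(d{\left(N{\left(5,6 \right)} \right)},192 \right)} + 31558} = \frac{\left(-346\right) \left(-4\right) + 36771}{\left(13 + 2 \cdot 192\right) + 31558} = \frac{1384 + 36771}{\left(13 + 384\right) + 31558} = \frac{38155}{397 + 31558} = \frac{38155}{31955} = 38155 \cdot \frac{1}{31955} = \frac{7631}{6391}$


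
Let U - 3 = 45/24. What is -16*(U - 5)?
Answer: 2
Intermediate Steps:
U = 39/8 (U = 3 + 45/24 = 3 + 45*(1/24) = 3 + 15/8 = 39/8 ≈ 4.8750)
-16*(U - 5) = -16*(39/8 - 5) = -16*(-1/8) = 2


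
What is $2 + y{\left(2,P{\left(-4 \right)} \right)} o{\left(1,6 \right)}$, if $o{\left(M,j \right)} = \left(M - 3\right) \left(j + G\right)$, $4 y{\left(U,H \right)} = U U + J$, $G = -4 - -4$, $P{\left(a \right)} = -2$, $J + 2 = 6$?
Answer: $-22$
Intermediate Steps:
$J = 4$ ($J = -2 + 6 = 4$)
$G = 0$ ($G = -4 + 4 = 0$)
$y{\left(U,H \right)} = 1 + \frac{U^{2}}{4}$ ($y{\left(U,H \right)} = \frac{U U + 4}{4} = \frac{U^{2} + 4}{4} = \frac{4 + U^{2}}{4} = 1 + \frac{U^{2}}{4}$)
$o{\left(M,j \right)} = j \left(-3 + M\right)$ ($o{\left(M,j \right)} = \left(M - 3\right) \left(j + 0\right) = \left(-3 + M\right) j = j \left(-3 + M\right)$)
$2 + y{\left(2,P{\left(-4 \right)} \right)} o{\left(1,6 \right)} = 2 + \left(1 + \frac{2^{2}}{4}\right) 6 \left(-3 + 1\right) = 2 + \left(1 + \frac{1}{4} \cdot 4\right) 6 \left(-2\right) = 2 + \left(1 + 1\right) \left(-12\right) = 2 + 2 \left(-12\right) = 2 - 24 = -22$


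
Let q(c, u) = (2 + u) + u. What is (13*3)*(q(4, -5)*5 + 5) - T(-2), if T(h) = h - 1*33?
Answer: -1330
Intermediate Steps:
q(c, u) = 2 + 2*u
T(h) = -33 + h (T(h) = h - 33 = -33 + h)
(13*3)*(q(4, -5)*5 + 5) - T(-2) = (13*3)*((2 + 2*(-5))*5 + 5) - (-33 - 2) = 39*((2 - 10)*5 + 5) - 1*(-35) = 39*(-8*5 + 5) + 35 = 39*(-40 + 5) + 35 = 39*(-35) + 35 = -1365 + 35 = -1330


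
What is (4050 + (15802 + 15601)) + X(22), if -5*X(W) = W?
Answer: 177243/5 ≈ 35449.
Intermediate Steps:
X(W) = -W/5
(4050 + (15802 + 15601)) + X(22) = (4050 + (15802 + 15601)) - ⅕*22 = (4050 + 31403) - 22/5 = 35453 - 22/5 = 177243/5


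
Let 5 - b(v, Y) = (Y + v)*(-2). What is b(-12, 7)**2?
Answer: 25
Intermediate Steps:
b(v, Y) = 5 + 2*Y + 2*v (b(v, Y) = 5 - (Y + v)*(-2) = 5 - (-2*Y - 2*v) = 5 + (2*Y + 2*v) = 5 + 2*Y + 2*v)
b(-12, 7)**2 = (5 + 2*7 + 2*(-12))**2 = (5 + 14 - 24)**2 = (-5)**2 = 25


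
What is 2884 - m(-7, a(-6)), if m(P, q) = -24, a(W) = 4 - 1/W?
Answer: 2908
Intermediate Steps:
2884 - m(-7, a(-6)) = 2884 - 1*(-24) = 2884 + 24 = 2908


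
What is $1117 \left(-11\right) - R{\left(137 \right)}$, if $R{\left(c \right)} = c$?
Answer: $-12424$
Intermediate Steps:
$1117 \left(-11\right) - R{\left(137 \right)} = 1117 \left(-11\right) - 137 = -12287 - 137 = -12424$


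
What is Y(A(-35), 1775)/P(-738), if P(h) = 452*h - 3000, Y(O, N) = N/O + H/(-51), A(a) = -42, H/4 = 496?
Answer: 6439/26701696 ≈ 0.00024115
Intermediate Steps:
H = 1984 (H = 4*496 = 1984)
Y(O, N) = -1984/51 + N/O (Y(O, N) = N/O + 1984/(-51) = N/O + 1984*(-1/51) = N/O - 1984/51 = -1984/51 + N/O)
P(h) = -3000 + 452*h
Y(A(-35), 1775)/P(-738) = (-1984/51 + 1775/(-42))/(-3000 + 452*(-738)) = (-1984/51 + 1775*(-1/42))/(-3000 - 333576) = (-1984/51 - 1775/42)/(-336576) = -19317/238*(-1/336576) = 6439/26701696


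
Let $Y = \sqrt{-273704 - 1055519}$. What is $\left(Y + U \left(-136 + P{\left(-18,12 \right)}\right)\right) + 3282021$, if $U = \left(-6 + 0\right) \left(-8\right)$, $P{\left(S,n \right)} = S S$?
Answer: $3291045 + 7 i \sqrt{27127} \approx 3.291 \cdot 10^{6} + 1152.9 i$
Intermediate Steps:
$Y = 7 i \sqrt{27127}$ ($Y = \sqrt{-1329223} = 7 i \sqrt{27127} \approx 1152.9 i$)
$P{\left(S,n \right)} = S^{2}$
$U = 48$ ($U = \left(-6\right) \left(-8\right) = 48$)
$\left(Y + U \left(-136 + P{\left(-18,12 \right)}\right)\right) + 3282021 = \left(7 i \sqrt{27127} + 48 \left(-136 + \left(-18\right)^{2}\right)\right) + 3282021 = \left(7 i \sqrt{27127} + 48 \left(-136 + 324\right)\right) + 3282021 = \left(7 i \sqrt{27127} + 48 \cdot 188\right) + 3282021 = \left(7 i \sqrt{27127} + 9024\right) + 3282021 = \left(9024 + 7 i \sqrt{27127}\right) + 3282021 = 3291045 + 7 i \sqrt{27127}$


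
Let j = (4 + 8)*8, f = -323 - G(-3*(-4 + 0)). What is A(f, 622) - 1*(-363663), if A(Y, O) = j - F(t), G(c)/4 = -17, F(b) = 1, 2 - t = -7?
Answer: 363758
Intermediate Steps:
t = 9 (t = 2 - 1*(-7) = 2 + 7 = 9)
G(c) = -68 (G(c) = 4*(-17) = -68)
f = -255 (f = -323 - 1*(-68) = -323 + 68 = -255)
j = 96 (j = 12*8 = 96)
A(Y, O) = 95 (A(Y, O) = 96 - 1*1 = 96 - 1 = 95)
A(f, 622) - 1*(-363663) = 95 - 1*(-363663) = 95 + 363663 = 363758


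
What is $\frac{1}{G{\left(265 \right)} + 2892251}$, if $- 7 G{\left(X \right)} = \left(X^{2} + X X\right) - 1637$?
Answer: $\frac{7}{20106944} \approx 3.4814 \cdot 10^{-7}$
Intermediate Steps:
$G{\left(X \right)} = \frac{1637}{7} - \frac{2 X^{2}}{7}$ ($G{\left(X \right)} = - \frac{\left(X^{2} + X X\right) - 1637}{7} = - \frac{\left(X^{2} + X^{2}\right) - 1637}{7} = - \frac{2 X^{2} - 1637}{7} = - \frac{-1637 + 2 X^{2}}{7} = \frac{1637}{7} - \frac{2 X^{2}}{7}$)
$\frac{1}{G{\left(265 \right)} + 2892251} = \frac{1}{\left(\frac{1637}{7} - \frac{2 \cdot 265^{2}}{7}\right) + 2892251} = \frac{1}{\left(\frac{1637}{7} - \frac{140450}{7}\right) + 2892251} = \frac{1}{- \frac{138813}{7} + 2892251} = \frac{1}{\frac{20106944}{7}} = \frac{7}{20106944}$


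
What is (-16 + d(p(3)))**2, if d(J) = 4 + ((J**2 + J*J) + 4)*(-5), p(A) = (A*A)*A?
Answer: 53611684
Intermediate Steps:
p(A) = A**3 (p(A) = A**2*A = A**3)
d(J) = -16 - 10*J**2 (d(J) = 4 + ((J**2 + J**2) + 4)*(-5) = 4 + (2*J**2 + 4)*(-5) = 4 + (4 + 2*J**2)*(-5) = 4 + (-20 - 10*J**2) = -16 - 10*J**2)
(-16 + d(p(3)))**2 = (-16 + (-16 - 10*(3**3)**2))**2 = (-16 + (-16 - 10*27**2))**2 = (-16 + (-16 - 10*729))**2 = (-16 + (-16 - 7290))**2 = (-16 - 7306)**2 = (-7322)**2 = 53611684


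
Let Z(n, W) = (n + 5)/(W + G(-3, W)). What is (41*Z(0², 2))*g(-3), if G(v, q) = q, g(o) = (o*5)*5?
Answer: -15375/4 ≈ -3843.8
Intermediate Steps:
g(o) = 25*o (g(o) = (5*o)*5 = 25*o)
Z(n, W) = (5 + n)/(2*W) (Z(n, W) = (n + 5)/(W + W) = (5 + n)/((2*W)) = (5 + n)*(1/(2*W)) = (5 + n)/(2*W))
(41*Z(0², 2))*g(-3) = (41*((½)*(5 + 0²)/2))*(25*(-3)) = (41*((½)*(½)*(5 + 0)))*(-75) = (41*((½)*(½)*5))*(-75) = (41*(5/4))*(-75) = (205/4)*(-75) = -15375/4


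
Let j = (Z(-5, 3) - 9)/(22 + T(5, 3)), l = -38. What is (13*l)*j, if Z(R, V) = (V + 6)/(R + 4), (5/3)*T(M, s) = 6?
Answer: 11115/32 ≈ 347.34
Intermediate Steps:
T(M, s) = 18/5 (T(M, s) = (3/5)*6 = 18/5)
Z(R, V) = (6 + V)/(4 + R)
j = -45/64 (j = ((6 + 3)/(4 - 5) - 9)/(22 + 18/5) = (9/(-1) - 9)/(128/5) = (-1*9 - 9)*(5/128) = (-9 - 9)*(5/128) = -18*5/128 = -45/64 ≈ -0.70313)
(13*l)*j = (13*(-38))*(-45/64) = -494*(-45/64) = 11115/32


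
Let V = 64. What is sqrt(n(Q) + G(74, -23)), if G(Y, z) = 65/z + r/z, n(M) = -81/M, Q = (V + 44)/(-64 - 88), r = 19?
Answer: 3*sqrt(6486)/23 ≈ 10.505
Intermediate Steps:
Q = -27/38 (Q = (64 + 44)/(-64 - 88) = 108/(-152) = 108*(-1/152) = -27/38 ≈ -0.71053)
G(Y, z) = 84/z (G(Y, z) = 65/z + 19/z = 84/z)
sqrt(n(Q) + G(74, -23)) = sqrt(-81/(-27/38) + 84/(-23)) = sqrt(-81*(-38/27) + 84*(-1/23)) = sqrt(114 - 84/23) = sqrt(2538/23) = 3*sqrt(6486)/23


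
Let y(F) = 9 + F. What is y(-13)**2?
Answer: 16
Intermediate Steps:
y(-13)**2 = (9 - 13)**2 = (-4)**2 = 16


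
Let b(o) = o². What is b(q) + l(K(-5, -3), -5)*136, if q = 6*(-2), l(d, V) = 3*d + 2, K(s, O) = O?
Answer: -808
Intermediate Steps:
l(d, V) = 2 + 3*d
q = -12
b(q) + l(K(-5, -3), -5)*136 = (-12)² + (2 + 3*(-3))*136 = 144 + (2 - 9)*136 = 144 - 7*136 = 144 - 952 = -808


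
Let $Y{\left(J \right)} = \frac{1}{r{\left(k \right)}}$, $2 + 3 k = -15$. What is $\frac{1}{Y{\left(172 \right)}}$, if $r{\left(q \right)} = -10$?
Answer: $-10$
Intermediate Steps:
$k = - \frac{17}{3}$ ($k = - \frac{2}{3} + \frac{1}{3} \left(-15\right) = - \frac{2}{3} - 5 = - \frac{17}{3} \approx -5.6667$)
$Y{\left(J \right)} = - \frac{1}{10}$ ($Y{\left(J \right)} = \frac{1}{-10} = - \frac{1}{10}$)
$\frac{1}{Y{\left(172 \right)}} = \frac{1}{- \frac{1}{10}} = -10$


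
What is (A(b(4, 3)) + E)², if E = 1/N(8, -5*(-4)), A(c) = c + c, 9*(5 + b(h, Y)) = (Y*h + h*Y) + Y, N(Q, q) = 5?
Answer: 361/25 ≈ 14.440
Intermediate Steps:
b(h, Y) = -5 + Y/9 + 2*Y*h/9 (b(h, Y) = -5 + ((Y*h + h*Y) + Y)/9 = -5 + ((Y*h + Y*h) + Y)/9 = -5 + (2*Y*h + Y)/9 = -5 + (Y + 2*Y*h)/9 = -5 + (Y/9 + 2*Y*h/9) = -5 + Y/9 + 2*Y*h/9)
A(c) = 2*c
E = ⅕ (E = 1/5 = ⅕ ≈ 0.20000)
(A(b(4, 3)) + E)² = (2*(-5 + (⅑)*3 + (2/9)*3*4) + ⅕)² = (2*(-5 + ⅓ + 8/3) + ⅕)² = (2*(-2) + ⅕)² = (-4 + ⅕)² = (-19/5)² = 361/25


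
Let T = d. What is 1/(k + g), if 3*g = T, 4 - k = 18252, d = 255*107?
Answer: -1/9153 ≈ -0.00010925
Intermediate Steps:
d = 27285
T = 27285
k = -18248 (k = 4 - 1*18252 = 4 - 18252 = -18248)
g = 9095 (g = (⅓)*27285 = 9095)
1/(k + g) = 1/(-18248 + 9095) = 1/(-9153) = -1/9153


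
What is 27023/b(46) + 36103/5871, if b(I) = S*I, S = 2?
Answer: 161973509/540132 ≈ 299.88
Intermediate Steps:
b(I) = 2*I
27023/b(46) + 36103/5871 = 27023/((2*46)) + 36103/5871 = 27023/92 + 36103*(1/5871) = 27023*(1/92) + 36103/5871 = 27023/92 + 36103/5871 = 161973509/540132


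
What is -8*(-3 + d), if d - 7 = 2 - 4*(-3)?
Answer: -144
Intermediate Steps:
d = 21 (d = 7 + (2 - 4*(-3)) = 7 + (2 + 12) = 7 + 14 = 21)
-8*(-3 + d) = -8*(-3 + 21) = -8*18 = -144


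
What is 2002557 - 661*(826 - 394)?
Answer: 1717005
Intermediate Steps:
2002557 - 661*(826 - 394) = 2002557 - 661*432 = 2002557 - 285552 = 1717005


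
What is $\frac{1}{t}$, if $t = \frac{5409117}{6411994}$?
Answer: $\frac{6411994}{5409117} \approx 1.1854$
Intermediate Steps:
$t = \frac{5409117}{6411994}$ ($t = 5409117 \cdot \frac{1}{6411994} = \frac{5409117}{6411994} \approx 0.84359$)
$\frac{1}{t} = \frac{1}{\frac{5409117}{6411994}} = \frac{6411994}{5409117}$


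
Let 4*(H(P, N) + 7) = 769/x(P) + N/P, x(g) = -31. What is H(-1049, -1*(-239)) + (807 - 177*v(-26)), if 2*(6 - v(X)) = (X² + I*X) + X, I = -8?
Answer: 4921083453/65038 ≈ 75665.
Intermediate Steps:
v(X) = 6 - X²/2 + 7*X/2 (v(X) = 6 - ((X² - 8*X) + X)/2 = 6 - (X² - 7*X)/2 = 6 + (-X²/2 + 7*X/2) = 6 - X²/2 + 7*X/2)
H(P, N) = -1637/124 + N/(4*P) (H(P, N) = -7 + (769/(-31) + N/P)/4 = -7 + (769*(-1/31) + N/P)/4 = -7 + (-769/31 + N/P)/4 = -7 + (-769/124 + N/(4*P)) = -1637/124 + N/(4*P))
H(-1049, -1*(-239)) + (807 - 177*v(-26)) = (-1637/124 + (¼)*(-1*(-239))/(-1049)) + (807 - 177*(6 - ½*(-26)² + (7/2)*(-26))) = (-1637/124 + (¼)*239*(-1/1049)) + (807 - 177*(6 - ½*676 - 91)) = (-1637/124 - 239/4196) + (807 - 177*(6 - 338 - 91)) = -862311/65038 + (807 - 177*(-423)) = -862311/65038 + (807 + 74871) = -862311/65038 + 75678 = 4921083453/65038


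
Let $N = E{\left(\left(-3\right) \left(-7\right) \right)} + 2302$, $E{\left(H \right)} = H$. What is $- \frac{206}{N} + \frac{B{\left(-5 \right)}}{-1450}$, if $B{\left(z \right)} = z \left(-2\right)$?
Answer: $- \frac{32193}{336835} \approx -0.095575$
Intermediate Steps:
$N = 2323$ ($N = \left(-3\right) \left(-7\right) + 2302 = 21 + 2302 = 2323$)
$B{\left(z \right)} = - 2 z$
$- \frac{206}{N} + \frac{B{\left(-5 \right)}}{-1450} = - \frac{206}{2323} + \frac{\left(-2\right) \left(-5\right)}{-1450} = \left(-206\right) \frac{1}{2323} + 10 \left(- \frac{1}{1450}\right) = - \frac{206}{2323} - \frac{1}{145} = - \frac{32193}{336835}$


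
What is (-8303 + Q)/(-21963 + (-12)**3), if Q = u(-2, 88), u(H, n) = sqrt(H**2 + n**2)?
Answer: 8303/23691 - 2*sqrt(1937)/23691 ≈ 0.34676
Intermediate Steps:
Q = 2*sqrt(1937) (Q = sqrt((-2)**2 + 88**2) = sqrt(4 + 7744) = sqrt(7748) = 2*sqrt(1937) ≈ 88.023)
(-8303 + Q)/(-21963 + (-12)**3) = (-8303 + 2*sqrt(1937))/(-21963 + (-12)**3) = (-8303 + 2*sqrt(1937))/(-21963 - 1728) = (-8303 + 2*sqrt(1937))/(-23691) = (-8303 + 2*sqrt(1937))*(-1/23691) = 8303/23691 - 2*sqrt(1937)/23691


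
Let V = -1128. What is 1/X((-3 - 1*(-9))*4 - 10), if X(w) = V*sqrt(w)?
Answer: -sqrt(14)/15792 ≈ -0.00023693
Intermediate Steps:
X(w) = -1128*sqrt(w)
1/X((-3 - 1*(-9))*4 - 10) = 1/(-1128*sqrt((-3 - 1*(-9))*4 - 10)) = 1/(-1128*sqrt((-3 + 9)*4 - 10)) = 1/(-1128*sqrt(6*4 - 10)) = 1/(-1128*sqrt(24 - 10)) = 1/(-1128*sqrt(14)) = -sqrt(14)/15792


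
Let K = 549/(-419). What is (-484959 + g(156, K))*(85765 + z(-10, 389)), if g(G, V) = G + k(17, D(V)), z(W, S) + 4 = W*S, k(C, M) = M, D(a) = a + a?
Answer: -16630747281405/419 ≈ -3.9691e+10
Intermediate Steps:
D(a) = 2*a
K = -549/419 (K = 549*(-1/419) = -549/419 ≈ -1.3103)
z(W, S) = -4 + S*W (z(W, S) = -4 + W*S = -4 + S*W)
g(G, V) = G + 2*V
(-484959 + g(156, K))*(85765 + z(-10, 389)) = (-484959 + (156 + 2*(-549/419)))*(85765 + (-4 + 389*(-10))) = (-484959 + (156 - 1098/419))*(85765 + (-4 - 3890)) = (-484959 + 64266/419)*(85765 - 3894) = -203133555/419*81871 = -16630747281405/419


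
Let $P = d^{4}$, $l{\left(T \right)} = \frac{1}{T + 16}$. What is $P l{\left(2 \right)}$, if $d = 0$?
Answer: $0$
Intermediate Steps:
$l{\left(T \right)} = \frac{1}{16 + T}$
$P = 0$ ($P = 0^{4} = 0$)
$P l{\left(2 \right)} = \frac{0}{16 + 2} = \frac{0}{18} = 0 \cdot \frac{1}{18} = 0$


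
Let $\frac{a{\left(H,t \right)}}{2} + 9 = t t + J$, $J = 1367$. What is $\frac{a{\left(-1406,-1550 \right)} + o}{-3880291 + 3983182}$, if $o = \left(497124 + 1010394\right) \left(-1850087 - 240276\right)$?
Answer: $- \frac{1050418347106}{34297} \approx -3.0627 \cdot 10^{7}$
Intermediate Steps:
$o = -3151259849034$ ($o = 1507518 \left(-2090363\right) = -3151259849034$)
$a{\left(H,t \right)} = 2716 + 2 t^{2}$ ($a{\left(H,t \right)} = -18 + 2 \left(t t + 1367\right) = -18 + 2 \left(t^{2} + 1367\right) = -18 + 2 \left(1367 + t^{2}\right) = -18 + \left(2734 + 2 t^{2}\right) = 2716 + 2 t^{2}$)
$\frac{a{\left(-1406,-1550 \right)} + o}{-3880291 + 3983182} = \frac{\left(2716 + 2 \left(-1550\right)^{2}\right) - 3151259849034}{-3880291 + 3983182} = \frac{\left(2716 + 2 \cdot 2402500\right) - 3151259849034}{102891} = \left(\left(2716 + 4805000\right) - 3151259849034\right) \frac{1}{102891} = \left(4807716 - 3151259849034\right) \frac{1}{102891} = \left(-3151255041318\right) \frac{1}{102891} = - \frac{1050418347106}{34297}$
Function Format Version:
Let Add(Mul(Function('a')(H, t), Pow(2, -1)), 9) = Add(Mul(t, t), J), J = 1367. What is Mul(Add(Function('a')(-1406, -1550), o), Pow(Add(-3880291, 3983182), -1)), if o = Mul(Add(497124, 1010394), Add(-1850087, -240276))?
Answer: Rational(-1050418347106, 34297) ≈ -3.0627e+7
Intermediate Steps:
o = -3151259849034 (o = Mul(1507518, -2090363) = -3151259849034)
Function('a')(H, t) = Add(2716, Mul(2, Pow(t, 2))) (Function('a')(H, t) = Add(-18, Mul(2, Add(Mul(t, t), 1367))) = Add(-18, Mul(2, Add(Pow(t, 2), 1367))) = Add(-18, Mul(2, Add(1367, Pow(t, 2)))) = Add(-18, Add(2734, Mul(2, Pow(t, 2)))) = Add(2716, Mul(2, Pow(t, 2))))
Mul(Add(Function('a')(-1406, -1550), o), Pow(Add(-3880291, 3983182), -1)) = Mul(Add(Add(2716, Mul(2, Pow(-1550, 2))), -3151259849034), Pow(Add(-3880291, 3983182), -1)) = Mul(Add(Add(2716, Mul(2, 2402500)), -3151259849034), Pow(102891, -1)) = Mul(Add(Add(2716, 4805000), -3151259849034), Rational(1, 102891)) = Mul(Add(4807716, -3151259849034), Rational(1, 102891)) = Mul(-3151255041318, Rational(1, 102891)) = Rational(-1050418347106, 34297)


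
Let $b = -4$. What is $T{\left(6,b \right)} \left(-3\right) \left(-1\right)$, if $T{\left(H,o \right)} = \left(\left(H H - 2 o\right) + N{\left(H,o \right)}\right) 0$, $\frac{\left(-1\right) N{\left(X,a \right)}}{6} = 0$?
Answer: $0$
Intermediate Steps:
$N{\left(X,a \right)} = 0$ ($N{\left(X,a \right)} = \left(-6\right) 0 = 0$)
$T{\left(H,o \right)} = 0$ ($T{\left(H,o \right)} = \left(\left(H H - 2 o\right) + 0\right) 0 = \left(\left(H^{2} - 2 o\right) + 0\right) 0 = \left(H^{2} - 2 o\right) 0 = 0$)
$T{\left(6,b \right)} \left(-3\right) \left(-1\right) = 0 \left(-3\right) \left(-1\right) = 0 \left(-1\right) = 0$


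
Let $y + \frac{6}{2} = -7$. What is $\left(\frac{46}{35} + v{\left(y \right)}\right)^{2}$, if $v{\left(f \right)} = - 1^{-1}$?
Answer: $\frac{121}{1225} \approx 0.098776$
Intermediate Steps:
$y = -10$ ($y = -3 - 7 = -10$)
$v{\left(f \right)} = -1$ ($v{\left(f \right)} = \left(-1\right) 1 = -1$)
$\left(\frac{46}{35} + v{\left(y \right)}\right)^{2} = \left(\frac{46}{35} - 1\right)^{2} = \left(\frac{11}{35}\right)^{2} = \frac{121}{1225}$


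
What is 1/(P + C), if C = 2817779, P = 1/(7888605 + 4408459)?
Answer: 12297064/34650408700857 ≈ 3.5489e-7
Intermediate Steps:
P = 1/12297064 ≈ 8.1320e-8
1/(P + C) = 1/(1/12297064 + 2817779) = 1/(34650408700857/12297064) = 12297064/34650408700857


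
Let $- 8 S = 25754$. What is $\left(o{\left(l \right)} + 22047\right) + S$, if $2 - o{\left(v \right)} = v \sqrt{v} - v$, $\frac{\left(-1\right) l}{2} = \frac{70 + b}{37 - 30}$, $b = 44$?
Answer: $\frac{526321}{28} + \frac{456 i \sqrt{399}}{49} \approx 18797.0 + 185.89 i$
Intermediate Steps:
$l = - \frac{228}{7}$ ($l = - 2 \frac{70 + 44}{37 - 30} = - 2 \cdot \frac{114}{7} = - 2 \cdot 114 \cdot \frac{1}{7} = \left(-2\right) \frac{114}{7} = - \frac{228}{7} \approx -32.571$)
$S = - \frac{12877}{4}$ ($S = \left(- \frac{1}{8}\right) 25754 = - \frac{12877}{4} \approx -3219.3$)
$o{\left(v \right)} = 2 + v - v^{\frac{3}{2}}$ ($o{\left(v \right)} = 2 - \left(v \sqrt{v} - v\right) = 2 - \left(v^{\frac{3}{2}} - v\right) = 2 + v - v^{\frac{3}{2}}$)
$\left(o{\left(l \right)} + 22047\right) + S = \left(\left(2 - \frac{228}{7} - \left(- \frac{228}{7}\right)^{\frac{3}{2}}\right) + 22047\right) - \frac{12877}{4} = \left(\left(2 - \frac{228}{7} - - \frac{456 i \sqrt{399}}{49}\right) + 22047\right) - \frac{12877}{4} = \left(\left(2 - \frac{228}{7} + \frac{456 i \sqrt{399}}{49}\right) + 22047\right) - \frac{12877}{4} = \left(\left(- \frac{214}{7} + \frac{456 i \sqrt{399}}{49}\right) + 22047\right) - \frac{12877}{4} = \left(\frac{154115}{7} + \frac{456 i \sqrt{399}}{49}\right) - \frac{12877}{4} = \frac{526321}{28} + \frac{456 i \sqrt{399}}{49}$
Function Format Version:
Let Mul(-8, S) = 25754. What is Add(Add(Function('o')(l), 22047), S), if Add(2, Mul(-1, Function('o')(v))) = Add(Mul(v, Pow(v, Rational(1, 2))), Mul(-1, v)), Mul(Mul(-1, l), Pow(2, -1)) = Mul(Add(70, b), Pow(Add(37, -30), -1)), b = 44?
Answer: Add(Rational(526321, 28), Mul(Rational(456, 49), I, Pow(399, Rational(1, 2)))) ≈ Add(18797., Mul(185.89, I))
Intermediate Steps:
l = Rational(-228, 7) (l = Mul(-2, Mul(Add(70, 44), Pow(Add(37, -30), -1))) = Mul(-2, Mul(114, Pow(7, -1))) = Mul(-2, Mul(114, Rational(1, 7))) = Mul(-2, Rational(114, 7)) = Rational(-228, 7) ≈ -32.571)
S = Rational(-12877, 4) (S = Mul(Rational(-1, 8), 25754) = Rational(-12877, 4) ≈ -3219.3)
Function('o')(v) = Add(2, v, Mul(-1, Pow(v, Rational(3, 2)))) (Function('o')(v) = Add(2, Mul(-1, Add(Mul(v, Pow(v, Rational(1, 2))), Mul(-1, v)))) = Add(2, Mul(-1, Add(Pow(v, Rational(3, 2)), Mul(-1, v)))) = Add(2, Add(v, Mul(-1, Pow(v, Rational(3, 2))))) = Add(2, v, Mul(-1, Pow(v, Rational(3, 2)))))
Add(Add(Function('o')(l), 22047), S) = Add(Add(Add(2, Rational(-228, 7), Mul(-1, Pow(Rational(-228, 7), Rational(3, 2)))), 22047), Rational(-12877, 4)) = Add(Add(Add(2, Rational(-228, 7), Mul(-1, Mul(Rational(-456, 49), I, Pow(399, Rational(1, 2))))), 22047), Rational(-12877, 4)) = Add(Add(Add(2, Rational(-228, 7), Mul(Rational(456, 49), I, Pow(399, Rational(1, 2)))), 22047), Rational(-12877, 4)) = Add(Add(Add(Rational(-214, 7), Mul(Rational(456, 49), I, Pow(399, Rational(1, 2)))), 22047), Rational(-12877, 4)) = Add(Add(Rational(154115, 7), Mul(Rational(456, 49), I, Pow(399, Rational(1, 2)))), Rational(-12877, 4)) = Add(Rational(526321, 28), Mul(Rational(456, 49), I, Pow(399, Rational(1, 2))))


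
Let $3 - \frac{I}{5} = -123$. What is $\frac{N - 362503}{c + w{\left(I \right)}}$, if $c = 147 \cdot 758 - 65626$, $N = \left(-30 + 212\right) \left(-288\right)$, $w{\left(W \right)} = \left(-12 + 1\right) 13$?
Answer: $- \frac{414919}{45657} \approx -9.0877$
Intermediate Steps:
$I = 630$ ($I = 15 - -615 = 15 + 615 = 630$)
$w{\left(W \right)} = -143$ ($w{\left(W \right)} = \left(-11\right) 13 = -143$)
$N = -52416$ ($N = 182 \left(-288\right) = -52416$)
$c = 45800$ ($c = 111426 - 65626 = 45800$)
$\frac{N - 362503}{c + w{\left(I \right)}} = \frac{-52416 - 362503}{45800 - 143} = - \frac{414919}{45657}$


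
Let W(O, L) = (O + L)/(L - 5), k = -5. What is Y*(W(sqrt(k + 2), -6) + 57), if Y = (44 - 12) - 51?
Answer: -12027/11 + 19*I*sqrt(3)/11 ≈ -1093.4 + 2.9917*I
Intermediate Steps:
W(O, L) = (L + O)/(-5 + L)
Y = -19 (Y = 32 - 51 = -19)
Y*(W(sqrt(k + 2), -6) + 57) = -19*((-6 + sqrt(-5 + 2))/(-5 - 6) + 57) = -19*((-6 + sqrt(-3))/(-11) + 57) = -19*(-(-6 + I*sqrt(3))/11 + 57) = -19*((6/11 - I*sqrt(3)/11) + 57) = -19*(633/11 - I*sqrt(3)/11) = -12027/11 + 19*I*sqrt(3)/11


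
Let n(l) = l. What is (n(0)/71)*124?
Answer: 0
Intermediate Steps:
(n(0)/71)*124 = (0/71)*124 = (0*(1/71))*124 = 0*124 = 0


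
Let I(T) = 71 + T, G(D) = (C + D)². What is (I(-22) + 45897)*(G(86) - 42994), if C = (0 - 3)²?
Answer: -1560739674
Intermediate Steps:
C = 9 (C = (-3)² = 9)
G(D) = (9 + D)²
(I(-22) + 45897)*(G(86) - 42994) = ((71 - 22) + 45897)*((9 + 86)² - 42994) = (49 + 45897)*(95² - 42994) = 45946*(9025 - 42994) = 45946*(-33969) = -1560739674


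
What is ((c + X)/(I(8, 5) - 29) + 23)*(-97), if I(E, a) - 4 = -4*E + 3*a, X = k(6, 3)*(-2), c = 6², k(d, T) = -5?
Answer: -44620/21 ≈ -2124.8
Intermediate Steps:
c = 36
X = 10 (X = -5*(-2) = 10)
I(E, a) = 4 - 4*E + 3*a (I(E, a) = 4 + (-4*E + 3*a) = 4 - 4*E + 3*a)
((c + X)/(I(8, 5) - 29) + 23)*(-97) = ((36 + 10)/((4 - 4*8 + 3*5) - 29) + 23)*(-97) = (46/((4 - 32 + 15) - 29) + 23)*(-97) = (46/(-13 - 29) + 23)*(-97) = (46/(-42) + 23)*(-97) = (46*(-1/42) + 23)*(-97) = (-23/21 + 23)*(-97) = (460/21)*(-97) = -44620/21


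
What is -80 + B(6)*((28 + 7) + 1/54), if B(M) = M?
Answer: 1171/9 ≈ 130.11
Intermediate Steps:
-80 + B(6)*((28 + 7) + 1/54) = -80 + 6*((28 + 7) + 1/54) = -80 + 6*(35 + 1/54) = -80 + 6*(1891/54) = -80 + 1891/9 = 1171/9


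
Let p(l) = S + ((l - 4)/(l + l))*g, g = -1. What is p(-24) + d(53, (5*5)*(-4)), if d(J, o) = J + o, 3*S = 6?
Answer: -547/12 ≈ -45.583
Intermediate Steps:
S = 2 (S = (1/3)*6 = 2)
p(l) = 2 - (-4 + l)/(2*l) (p(l) = 2 + ((l - 4)/(l + l))*(-1) = 2 + ((-4 + l)/((2*l)))*(-1) = 2 + ((-4 + l)*(1/(2*l)))*(-1) = 2 + ((-4 + l)/(2*l))*(-1) = 2 - (-4 + l)/(2*l))
p(-24) + d(53, (5*5)*(-4)) = (3/2 + 2/(-24)) + (53 + (5*5)*(-4)) = (3/2 + 2*(-1/24)) + (53 + 25*(-4)) = (3/2 - 1/12) + (53 - 100) = 17/12 - 47 = -547/12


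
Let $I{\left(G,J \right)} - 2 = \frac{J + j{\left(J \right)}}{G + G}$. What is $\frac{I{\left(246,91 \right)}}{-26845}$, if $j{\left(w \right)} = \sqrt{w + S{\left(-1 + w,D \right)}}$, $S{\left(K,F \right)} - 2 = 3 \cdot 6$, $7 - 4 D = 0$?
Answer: $- \frac{215}{2641548} - \frac{\sqrt{111}}{13207740} \approx -8.2189 \cdot 10^{-5}$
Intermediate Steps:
$D = \frac{7}{4}$ ($D = \frac{7}{4} - 0 = \frac{7}{4} + 0 = \frac{7}{4} \approx 1.75$)
$S{\left(K,F \right)} = 20$ ($S{\left(K,F \right)} = 2 + 3 \cdot 6 = 2 + 18 = 20$)
$j{\left(w \right)} = \sqrt{20 + w}$ ($j{\left(w \right)} = \sqrt{w + 20} = \sqrt{20 + w}$)
$I{\left(G,J \right)} = 2 + \frac{J + \sqrt{20 + J}}{2 G}$ ($I{\left(G,J \right)} = 2 + \frac{J + \sqrt{20 + J}}{G + G} = 2 + \frac{J + \sqrt{20 + J}}{2 G}$)
$\frac{I{\left(246,91 \right)}}{-26845} = \frac{\frac{1}{2} \cdot \frac{1}{246} \left(91 + \sqrt{20 + 91} + 4 \cdot 246\right)}{-26845} = \frac{1}{2} \cdot \frac{1}{246} \left(91 + \sqrt{111} + 984\right) \left(- \frac{1}{26845}\right) = \frac{1}{2} \cdot \frac{1}{246} \left(1075 + \sqrt{111}\right) \left(- \frac{1}{26845}\right) = \left(\frac{1075}{492} + \frac{\sqrt{111}}{492}\right) \left(- \frac{1}{26845}\right) = - \frac{215}{2641548} - \frac{\sqrt{111}}{13207740}$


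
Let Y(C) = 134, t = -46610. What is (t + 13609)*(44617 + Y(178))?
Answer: -1476827751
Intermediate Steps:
(t + 13609)*(44617 + Y(178)) = (-46610 + 13609)*(44617 + 134) = -33001*44751 = -1476827751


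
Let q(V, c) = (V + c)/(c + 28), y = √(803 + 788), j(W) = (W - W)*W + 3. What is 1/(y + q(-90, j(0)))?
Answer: 2697/1521382 + 961*√1591/1521382 ≈ 0.026968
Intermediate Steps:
j(W) = 3 (j(W) = 0*W + 3 = 0 + 3 = 3)
y = √1591 ≈ 39.887
q(V, c) = (V + c)/(28 + c)
1/(y + q(-90, j(0))) = 1/(√1591 + (-90 + 3)/(28 + 3)) = 1/(√1591 - 87/31) = 1/(-87/31 + √1591)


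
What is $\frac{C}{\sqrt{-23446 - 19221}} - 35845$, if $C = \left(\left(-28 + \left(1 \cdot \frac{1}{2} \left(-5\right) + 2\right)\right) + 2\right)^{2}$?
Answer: $-35845 - \frac{2809 i \sqrt{42667}}{170668} \approx -35845.0 - 3.3997 i$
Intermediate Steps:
$C = \frac{2809}{4}$ ($C = \left(\left(-28 + \left(1 \cdot \frac{1}{2} \left(-5\right) + 2\right)\right) + 2\right)^{2} = \left(\left(-28 + \left(\frac{1}{2} \left(-5\right) + 2\right)\right) + 2\right)^{2} = \left(\left(-28 + \left(- \frac{5}{2} + 2\right)\right) + 2\right)^{2} = \left(\left(-28 - \frac{1}{2}\right) + 2\right)^{2} = \left(- \frac{57}{2} + 2\right)^{2} = \left(- \frac{53}{2}\right)^{2} = \frac{2809}{4} \approx 702.25$)
$\frac{C}{\sqrt{-23446 - 19221}} - 35845 = \frac{2809}{4 \sqrt{-23446 - 19221}} - 35845 = \frac{2809}{4 \sqrt{-42667}} - 35845 = \frac{2809}{4 i \sqrt{42667}} - 35845 = \frac{2809 \left(- \frac{i \sqrt{42667}}{42667}\right)}{4} - 35845 = - \frac{2809 i \sqrt{42667}}{170668} - 35845 = -35845 - \frac{2809 i \sqrt{42667}}{170668}$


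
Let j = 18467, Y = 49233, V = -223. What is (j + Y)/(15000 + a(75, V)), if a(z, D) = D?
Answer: 67700/14777 ≈ 4.5814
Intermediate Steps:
(j + Y)/(15000 + a(75, V)) = (18467 + 49233)/(15000 - 223) = 67700/14777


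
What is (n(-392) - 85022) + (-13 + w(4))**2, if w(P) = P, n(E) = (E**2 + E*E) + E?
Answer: 221995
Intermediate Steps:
n(E) = E + 2*E**2 (n(E) = (E**2 + E**2) + E = 2*E**2 + E = E + 2*E**2)
(n(-392) - 85022) + (-13 + w(4))**2 = (-392*(1 + 2*(-392)) - 85022) + (-13 + 4)**2 = (-392*(1 - 784) - 85022) + (-9)**2 = (-392*(-783) - 85022) + 81 = (306936 - 85022) + 81 = 221914 + 81 = 221995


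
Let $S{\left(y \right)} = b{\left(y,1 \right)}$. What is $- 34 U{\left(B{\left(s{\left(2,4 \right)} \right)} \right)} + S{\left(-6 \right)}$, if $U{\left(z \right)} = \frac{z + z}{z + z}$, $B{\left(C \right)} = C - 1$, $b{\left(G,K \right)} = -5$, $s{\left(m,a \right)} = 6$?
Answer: $-39$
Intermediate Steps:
$S{\left(y \right)} = -5$
$B{\left(C \right)} = -1 + C$
$U{\left(z \right)} = 1$ ($U{\left(z \right)} = \frac{2 z}{2 z} = 2 z \frac{1}{2 z} = 1$)
$- 34 U{\left(B{\left(s{\left(2,4 \right)} \right)} \right)} + S{\left(-6 \right)} = \left(-34\right) 1 - 5 = -34 - 5 = -39$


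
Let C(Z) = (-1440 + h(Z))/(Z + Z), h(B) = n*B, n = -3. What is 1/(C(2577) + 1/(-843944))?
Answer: -724947896/1289969263 ≈ -0.56199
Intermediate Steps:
h(B) = -3*B
C(Z) = (-1440 - 3*Z)/(2*Z) (C(Z) = (-1440 - 3*Z)/(Z + Z) = (-1440 - 3*Z)/((2*Z)) = (-1440 - 3*Z)*(1/(2*Z)) = (-1440 - 3*Z)/(2*Z))
1/(C(2577) + 1/(-843944)) = 1/((-3/2 - 720/2577) + 1/(-843944)) = 1/((-3/2 - 720*1/2577) - 1/843944) = 1/((-3/2 - 240/859) - 1/843944) = 1/(-3057/1718 - 1/843944) = 1/(-1289969263/724947896) = -724947896/1289969263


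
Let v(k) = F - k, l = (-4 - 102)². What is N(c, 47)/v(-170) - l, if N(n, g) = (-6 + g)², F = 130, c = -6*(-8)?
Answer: -3369119/300 ≈ -11230.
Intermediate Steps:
c = 48
l = 11236 (l = (-106)² = 11236)
v(k) = 130 - k
N(c, 47)/v(-170) - l = (-6 + 47)²/(130 - 1*(-170)) - 1*11236 = 41²/(130 + 170) - 11236 = 1681/300 - 11236 = -3369119/300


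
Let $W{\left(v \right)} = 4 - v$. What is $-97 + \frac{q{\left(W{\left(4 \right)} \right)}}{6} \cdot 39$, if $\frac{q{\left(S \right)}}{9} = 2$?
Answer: $20$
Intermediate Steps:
$q{\left(S \right)} = 18$ ($q{\left(S \right)} = 9 \cdot 2 = 18$)
$-97 + \frac{q{\left(W{\left(4 \right)} \right)}}{6} \cdot 39 = -97 + \frac{18}{6} \cdot 39 = -97 + 18 \cdot \frac{1}{6} \cdot 39 = -97 + 3 \cdot 39 = -97 + 117 = 20$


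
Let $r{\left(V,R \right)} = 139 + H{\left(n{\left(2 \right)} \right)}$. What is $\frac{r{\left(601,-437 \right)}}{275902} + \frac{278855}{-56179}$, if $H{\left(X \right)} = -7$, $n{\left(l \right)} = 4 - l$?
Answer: $- \frac{3496783481}{704540839} \approx -4.9632$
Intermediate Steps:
$r{\left(V,R \right)} = 132$ ($r{\left(V,R \right)} = 139 - 7 = 132$)
$\frac{r{\left(601,-437 \right)}}{275902} + \frac{278855}{-56179} = \frac{132}{275902} + \frac{278855}{-56179} = 132 \cdot \frac{1}{275902} + 278855 \left(- \frac{1}{56179}\right) = \frac{6}{12541} - \frac{278855}{56179} = - \frac{3496783481}{704540839}$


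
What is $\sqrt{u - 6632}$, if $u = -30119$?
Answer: $i \sqrt{36751} \approx 191.71 i$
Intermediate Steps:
$\sqrt{u - 6632} = \sqrt{-30119 - 6632} = \sqrt{-36751} = i \sqrt{36751}$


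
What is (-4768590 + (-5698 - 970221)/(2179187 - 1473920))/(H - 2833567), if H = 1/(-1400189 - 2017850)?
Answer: 11495309978712120511/6830681932906905438 ≈ 1.6829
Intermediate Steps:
H = -1/3418039 (H = 1/(-3418039) = -1/3418039 ≈ -2.9257e-7)
(-4768590 + (-5698 - 970221)/(2179187 - 1473920))/(H - 2833567) = (-4768590 + (-5698 - 970221)/(2179187 - 1473920))/(-1/3418039 - 2833567) = (-4768590 - 975919/705267)/(-9685242515114/3418039) = (-4768590 - 975919*1/705267)*(-3418039/9685242515114) = (-4768590 - 975919/705267)*(-3418039/9685242515114) = -3363130139449/705267*(-3418039/9685242515114) = 11495309978712120511/6830681932906905438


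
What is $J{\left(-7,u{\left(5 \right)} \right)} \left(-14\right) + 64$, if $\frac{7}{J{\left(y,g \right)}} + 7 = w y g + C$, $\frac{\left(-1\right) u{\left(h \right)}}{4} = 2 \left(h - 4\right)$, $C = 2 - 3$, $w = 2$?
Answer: $\frac{3279}{52} \approx 63.058$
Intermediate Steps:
$C = -1$ ($C = 2 - 3 = -1$)
$u{\left(h \right)} = 32 - 8 h$ ($u{\left(h \right)} = - 4 \cdot 2 \left(h - 4\right) = - 4 \cdot 2 \left(-4 + h\right) = - 4 \left(-8 + 2 h\right) = 32 - 8 h$)
$J{\left(y,g \right)} = \frac{7}{-8 + 2 g y}$ ($J{\left(y,g \right)} = \frac{7}{-7 + \left(2 y g - 1\right)} = \frac{7}{-7 + \left(2 g y - 1\right)} = \frac{7}{-7 + \left(-1 + 2 g y\right)} = \frac{7}{-8 + 2 g y}$)
$J{\left(-7,u{\left(5 \right)} \right)} \left(-14\right) + 64 = \frac{7}{2 \left(-4 + \left(32 - 40\right) \left(-7\right)\right)} \left(-14\right) + 64 = \frac{7}{2 \left(-4 - -56\right)} \left(-14\right) + 64 = \frac{7}{2 \left(-4 + 56\right)} \left(-14\right) + 64 = \frac{7}{2 \cdot 52} \left(-14\right) + 64 = \frac{7}{2} \cdot \frac{1}{52} \left(-14\right) + 64 = \frac{7}{104} \left(-14\right) + 64 = - \frac{49}{52} + 64 = \frac{3279}{52}$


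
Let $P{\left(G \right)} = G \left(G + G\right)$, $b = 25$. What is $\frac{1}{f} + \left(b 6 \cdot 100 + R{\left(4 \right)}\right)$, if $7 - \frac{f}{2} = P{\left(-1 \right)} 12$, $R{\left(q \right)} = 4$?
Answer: $\frac{510135}{34} \approx 15004.0$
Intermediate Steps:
$P{\left(G \right)} = 2 G^{2}$ ($P{\left(G \right)} = G 2 G = 2 G^{2}$)
$f = -34$ ($f = 14 - 2 \cdot 2 \left(-1\right)^{2} \cdot 12 = 14 - 2 \cdot 2 \cdot 1 \cdot 12 = 14 - 2 \cdot 2 \cdot 12 = 14 - 48 = -34$)
$\frac{1}{f} + \left(b 6 \cdot 100 + R{\left(4 \right)}\right) = \frac{1}{-34} + \left(25 \cdot 6 \cdot 100 + 4\right) = - \frac{1}{34} + \left(150 \cdot 100 + 4\right) = - \frac{1}{34} + \left(15000 + 4\right) = - \frac{1}{34} + 15004 = \frac{510135}{34}$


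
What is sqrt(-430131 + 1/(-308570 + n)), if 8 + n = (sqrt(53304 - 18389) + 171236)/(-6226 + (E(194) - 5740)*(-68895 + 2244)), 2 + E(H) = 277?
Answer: sqrt(-48345395304781625675 + 430131*sqrt(34915))/sqrt(112396910021406 - sqrt(34915)) ≈ 655.84*I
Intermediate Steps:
E(H) = 275 (E(H) = -2 + 277 = 275)
n = -32738884/4092601 + sqrt(34915)/364241489 (n = -8 + (sqrt(53304 - 18389) + 171236)/(-6226 + (275 - 5740)*(-68895 + 2244)) = -8 + (sqrt(34915) + 171236)/(-6226 - 5465*(-66651)) = -8 + (171236 + sqrt(34915))/(-6226 + 364247715) = -8 + (171236 + sqrt(34915))/364241489 = -8 + (171236 + sqrt(34915))*(1/364241489) = -8 + (1924/4092601 + sqrt(34915)/364241489) = -32738884/4092601 + sqrt(34915)/364241489 ≈ -7.9995)
sqrt(-430131 + 1/(-308570 + n)) = sqrt(-430131 + 1/(-308570 + (-32738884/4092601 + sqrt(34915)/364241489))) = sqrt(-430131 + 1/(-1262886629454/4092601 + sqrt(34915)/364241489))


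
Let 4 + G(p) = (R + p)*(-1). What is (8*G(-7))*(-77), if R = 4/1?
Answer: 616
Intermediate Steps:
R = 4 (R = 4*1 = 4)
G(p) = -8 - p (G(p) = -4 + (4 + p)*(-1) = -4 + (-4 - p) = -8 - p)
(8*G(-7))*(-77) = (8*(-8 - 1*(-7)))*(-77) = (8*(-8 + 7))*(-77) = (8*(-1))*(-77) = -8*(-77) = 616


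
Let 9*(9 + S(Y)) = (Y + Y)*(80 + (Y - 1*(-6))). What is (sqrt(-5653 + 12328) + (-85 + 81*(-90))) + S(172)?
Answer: 7432/3 + 5*sqrt(267) ≈ 2559.0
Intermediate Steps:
S(Y) = -9 + 2*Y*(86 + Y)/9 (S(Y) = -9 + ((Y + Y)*(80 + (Y - 1*(-6))))/9 = -9 + ((2*Y)*(80 + (Y + 6)))/9 = -9 + ((2*Y)*(80 + (6 + Y)))/9 = -9 + ((2*Y)*(86 + Y))/9 = -9 + (2*Y*(86 + Y))/9 = -9 + 2*Y*(86 + Y)/9)
(sqrt(-5653 + 12328) + (-85 + 81*(-90))) + S(172) = (sqrt(-5653 + 12328) + (-85 + 81*(-90))) + (-9 + (2/9)*172**2 + (172/9)*172) = (sqrt(6675) + (-85 - 7290)) + (-9 + (2/9)*29584 + 29584/9) = (5*sqrt(267) - 7375) + (-9 + 59168/9 + 29584/9) = (-7375 + 5*sqrt(267)) + 29557/3 = 7432/3 + 5*sqrt(267)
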